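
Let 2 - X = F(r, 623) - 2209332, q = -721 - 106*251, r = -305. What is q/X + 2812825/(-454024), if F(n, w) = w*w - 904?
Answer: -5137680861773/827281216616 ≈ -6.2103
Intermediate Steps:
F(n, w) = -904 + w**2 (F(n, w) = w**2 - 904 = -904 + w**2)
q = -27327 (q = -721 - 26606 = -27327)
X = 1822109 (X = 2 - ((-904 + 623**2) - 2209332) = 2 - ((-904 + 388129) - 2209332) = 2 - (387225 - 2209332) = 2 - 1*(-1822107) = 2 + 1822107 = 1822109)
q/X + 2812825/(-454024) = -27327/1822109 + 2812825/(-454024) = -27327*1/1822109 + 2812825*(-1/454024) = -27327/1822109 - 2812825/454024 = -5137680861773/827281216616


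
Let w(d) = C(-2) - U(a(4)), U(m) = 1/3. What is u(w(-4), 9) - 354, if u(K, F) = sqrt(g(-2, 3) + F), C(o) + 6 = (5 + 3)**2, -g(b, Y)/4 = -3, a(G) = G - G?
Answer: -354 + sqrt(21) ≈ -349.42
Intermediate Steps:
a(G) = 0
U(m) = 1/3
g(b, Y) = 12 (g(b, Y) = -4*(-3) = 12)
C(o) = 58 (C(o) = -6 + (5 + 3)**2 = -6 + 8**2 = -6 + 64 = 58)
w(d) = 173/3 (w(d) = 58 - 1*1/3 = 58 - 1/3 = 173/3)
u(K, F) = sqrt(12 + F)
u(w(-4), 9) - 354 = sqrt(12 + 9) - 354 = sqrt(21) - 354 = -354 + sqrt(21)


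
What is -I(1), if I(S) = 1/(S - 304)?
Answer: 1/303 ≈ 0.0033003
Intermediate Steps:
I(S) = 1/(-304 + S)
-I(1) = -1/(-304 + 1) = -1/(-303) = -1*(-1/303) = 1/303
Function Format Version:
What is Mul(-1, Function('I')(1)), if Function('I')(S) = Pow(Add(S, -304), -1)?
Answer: Rational(1, 303) ≈ 0.0033003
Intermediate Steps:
Function('I')(S) = Pow(Add(-304, S), -1)
Mul(-1, Function('I')(1)) = Mul(-1, Pow(Add(-304, 1), -1)) = Mul(-1, Pow(-303, -1)) = Mul(-1, Rational(-1, 303)) = Rational(1, 303)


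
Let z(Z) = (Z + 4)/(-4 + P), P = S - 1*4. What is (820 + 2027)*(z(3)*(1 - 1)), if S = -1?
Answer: 0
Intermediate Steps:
P = -5 (P = -1 - 1*4 = -1 - 4 = -5)
z(Z) = -4/9 - Z/9 (z(Z) = (Z + 4)/(-4 - 5) = (4 + Z)/(-9) = (4 + Z)*(-⅑) = -4/9 - Z/9)
(820 + 2027)*(z(3)*(1 - 1)) = (820 + 2027)*((-4/9 - ⅑*3)*(1 - 1)) = 2847*((-4/9 - ⅓)*0) = 2847*(-7/9*0) = 2847*0 = 0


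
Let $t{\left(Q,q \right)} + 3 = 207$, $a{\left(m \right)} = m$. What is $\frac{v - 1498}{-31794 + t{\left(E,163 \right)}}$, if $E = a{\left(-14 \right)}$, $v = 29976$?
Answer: $- \frac{14239}{15795} \approx -0.90149$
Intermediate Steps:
$E = -14$
$t{\left(Q,q \right)} = 204$ ($t{\left(Q,q \right)} = -3 + 207 = 204$)
$\frac{v - 1498}{-31794 + t{\left(E,163 \right)}} = \frac{29976 - 1498}{-31794 + 204} = \frac{28478}{-31590} = 28478 \left(- \frac{1}{31590}\right) = - \frac{14239}{15795}$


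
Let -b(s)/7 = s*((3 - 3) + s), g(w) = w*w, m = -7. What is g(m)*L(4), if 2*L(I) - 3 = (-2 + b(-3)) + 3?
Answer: -2891/2 ≈ -1445.5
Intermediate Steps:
g(w) = w**2
b(s) = -7*s**2 (b(s) = -7*s*((3 - 3) + s) = -7*s*(0 + s) = -7*s*s = -7*s**2)
L(I) = -59/2 (L(I) = 3/2 + ((-2 - 7*(-3)**2) + 3)/2 = 3/2 + ((-2 - 7*9) + 3)/2 = 3/2 + ((-2 - 63) + 3)/2 = 3/2 + (-65 + 3)/2 = 3/2 + (1/2)*(-62) = 3/2 - 31 = -59/2)
g(m)*L(4) = (-7)**2*(-59/2) = 49*(-59/2) = -2891/2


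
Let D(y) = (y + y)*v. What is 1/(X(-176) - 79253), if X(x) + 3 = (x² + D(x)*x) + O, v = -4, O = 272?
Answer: -1/295816 ≈ -3.3805e-6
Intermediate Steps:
D(y) = -8*y (D(y) = (y + y)*(-4) = (2*y)*(-4) = -8*y)
X(x) = 269 - 7*x² (X(x) = -3 + ((x² + (-8*x)*x) + 272) = -3 + ((x² - 8*x²) + 272) = -3 + (-7*x² + 272) = -3 + (272 - 7*x²) = 269 - 7*x²)
1/(X(-176) - 79253) = 1/((269 - 7*(-176)²) - 79253) = 1/((269 - 7*30976) - 79253) = 1/((269 - 216832) - 79253) = 1/(-216563 - 79253) = 1/(-295816) = -1/295816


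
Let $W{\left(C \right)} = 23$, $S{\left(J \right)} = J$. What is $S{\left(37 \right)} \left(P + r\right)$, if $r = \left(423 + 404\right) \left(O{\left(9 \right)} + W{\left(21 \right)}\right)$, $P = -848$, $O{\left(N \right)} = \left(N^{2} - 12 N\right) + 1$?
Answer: $-123173$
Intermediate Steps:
$O{\left(N \right)} = 1 + N^{2} - 12 N$
$r = -2481$ ($r = \left(423 + 404\right) \left(\left(1 + 9^{2} - 108\right) + 23\right) = 827 \left(\left(1 + 81 - 108\right) + 23\right) = 827 \left(-26 + 23\right) = 827 \left(-3\right) = -2481$)
$S{\left(37 \right)} \left(P + r\right) = 37 \left(-848 - 2481\right) = 37 \left(-3329\right) = -123173$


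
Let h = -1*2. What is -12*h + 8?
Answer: 32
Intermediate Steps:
h = -2
-12*h + 8 = -12*(-2) + 8 = 24 + 8 = 32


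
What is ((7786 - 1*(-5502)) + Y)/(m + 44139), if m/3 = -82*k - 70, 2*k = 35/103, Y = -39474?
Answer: -1348579/2260191 ≈ -0.59667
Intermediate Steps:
k = 35/206 (k = (35/103)/2 = (35*(1/103))/2 = (½)*(35/103) = 35/206 ≈ 0.16990)
m = -25935/103 (m = 3*(-82*35/206 - 70) = 3*(-1435/103 - 70) = 3*(-8645/103) = -25935/103 ≈ -251.80)
((7786 - 1*(-5502)) + Y)/(m + 44139) = ((7786 - 1*(-5502)) - 39474)/(-25935/103 + 44139) = ((7786 + 5502) - 39474)/(4520382/103) = (13288 - 39474)*(103/4520382) = -26186*103/4520382 = -1348579/2260191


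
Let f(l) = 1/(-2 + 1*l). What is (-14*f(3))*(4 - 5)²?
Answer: -14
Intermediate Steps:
f(l) = 1/(-2 + l)
(-14*f(3))*(4 - 5)² = (-14/(-2 + 3))*(4 - 5)² = -14/1*(-1)² = -14*1*1 = -14*1 = -14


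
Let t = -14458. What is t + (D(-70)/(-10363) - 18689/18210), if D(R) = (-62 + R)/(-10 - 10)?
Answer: -2728566299633/188710230 ≈ -14459.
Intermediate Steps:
D(R) = 31/10 - R/20 (D(R) = (-62 + R)/(-20) = (-62 + R)*(-1/20) = 31/10 - R/20)
t + (D(-70)/(-10363) - 18689/18210) = -14458 + ((31/10 - 1/20*(-70))/(-10363) - 18689/18210) = -14458 + ((31/10 + 7/2)*(-1/10363) - 18689*1/18210) = -14458 + ((33/5)*(-1/10363) - 18689/18210) = -14458 + (-33/51815 - 18689/18210) = -14458 - 193794293/188710230 = -2728566299633/188710230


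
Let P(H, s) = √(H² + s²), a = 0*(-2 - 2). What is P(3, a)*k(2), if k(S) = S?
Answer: 6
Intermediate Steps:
a = 0 (a = 0*(-4) = 0)
P(3, a)*k(2) = √(3² + 0²)*2 = √(9 + 0)*2 = √9*2 = 3*2 = 6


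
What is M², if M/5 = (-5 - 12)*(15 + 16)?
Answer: 6943225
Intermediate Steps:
M = -2635 (M = 5*((-5 - 12)*(15 + 16)) = 5*(-17*31) = 5*(-527) = -2635)
M² = (-2635)² = 6943225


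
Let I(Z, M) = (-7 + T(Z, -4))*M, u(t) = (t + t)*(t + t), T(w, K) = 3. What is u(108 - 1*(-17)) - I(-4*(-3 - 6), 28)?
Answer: 62612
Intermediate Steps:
u(t) = 4*t² (u(t) = (2*t)*(2*t) = 4*t²)
I(Z, M) = -4*M (I(Z, M) = (-7 + 3)*M = -4*M)
u(108 - 1*(-17)) - I(-4*(-3 - 6), 28) = 4*(108 - 1*(-17))² - (-4)*28 = 4*(108 + 17)² - 1*(-112) = 4*125² + 112 = 4*15625 + 112 = 62500 + 112 = 62612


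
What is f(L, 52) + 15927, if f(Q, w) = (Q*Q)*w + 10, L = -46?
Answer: 125969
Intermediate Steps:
f(Q, w) = 10 + w*Q**2 (f(Q, w) = Q**2*w + 10 = w*Q**2 + 10 = 10 + w*Q**2)
f(L, 52) + 15927 = (10 + 52*(-46)**2) + 15927 = (10 + 52*2116) + 15927 = (10 + 110032) + 15927 = 110042 + 15927 = 125969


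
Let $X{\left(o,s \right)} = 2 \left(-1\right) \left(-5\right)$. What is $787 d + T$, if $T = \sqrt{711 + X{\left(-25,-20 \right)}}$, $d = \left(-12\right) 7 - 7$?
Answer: $-71617 + \sqrt{721} \approx -71590.0$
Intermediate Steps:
$d = -91$ ($d = -84 - 7 = -91$)
$X{\left(o,s \right)} = 10$ ($X{\left(o,s \right)} = \left(-2\right) \left(-5\right) = 10$)
$T = \sqrt{721}$ ($T = \sqrt{711 + 10} = \sqrt{721} \approx 26.851$)
$787 d + T = 787 \left(-91\right) + \sqrt{721} = -71617 + \sqrt{721}$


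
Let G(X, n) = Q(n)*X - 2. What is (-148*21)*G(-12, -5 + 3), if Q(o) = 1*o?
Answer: -68376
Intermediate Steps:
Q(o) = o
G(X, n) = -2 + X*n (G(X, n) = n*X - 2 = X*n - 2 = -2 + X*n)
(-148*21)*G(-12, -5 + 3) = (-148*21)*(-2 - 12*(-5 + 3)) = -3108*(-2 - 12*(-2)) = -3108*(-2 + 24) = -3108*22 = -68376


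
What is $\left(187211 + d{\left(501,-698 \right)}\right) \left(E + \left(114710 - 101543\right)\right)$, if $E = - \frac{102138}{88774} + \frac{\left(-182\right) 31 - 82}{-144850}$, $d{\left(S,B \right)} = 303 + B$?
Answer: $\frac{1129563146670636672}{459246925} \approx 2.4596 \cdot 10^{9}$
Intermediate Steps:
$E = - \frac{3571636731}{3214728475}$ ($E = \left(-102138\right) \frac{1}{88774} + \left(-5642 - 82\right) \left(- \frac{1}{144850}\right) = - \frac{51069}{44387} - - \frac{2862}{72425} = - \frac{51069}{44387} + \frac{2862}{72425} = - \frac{3571636731}{3214728475} \approx -1.111$)
$\left(187211 + d{\left(501,-698 \right)}\right) \left(E + \left(114710 - 101543\right)\right) = \left(187211 + \left(303 - 698\right)\right) \left(- \frac{3571636731}{3214728475} + \left(114710 - 101543\right)\right) = \left(187211 - 395\right) \left(- \frac{3571636731}{3214728475} + 13167\right) = 186816 \cdot \frac{42324758193594}{3214728475} = \frac{1129563146670636672}{459246925}$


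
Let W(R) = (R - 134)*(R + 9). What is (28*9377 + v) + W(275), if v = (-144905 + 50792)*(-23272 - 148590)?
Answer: 16174751006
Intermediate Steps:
v = 16174448406 (v = -94113*(-171862) = 16174448406)
W(R) = (-134 + R)*(9 + R)
(28*9377 + v) + W(275) = (28*9377 + 16174448406) + (-1206 + 275² - 125*275) = (262556 + 16174448406) + (-1206 + 75625 - 34375) = 16174710962 + 40044 = 16174751006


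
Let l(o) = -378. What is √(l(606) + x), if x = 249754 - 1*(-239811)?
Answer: √489187 ≈ 699.42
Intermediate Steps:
x = 489565 (x = 249754 + 239811 = 489565)
√(l(606) + x) = √(-378 + 489565) = √489187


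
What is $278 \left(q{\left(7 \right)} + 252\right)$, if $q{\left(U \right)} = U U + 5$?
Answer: $85068$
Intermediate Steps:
$q{\left(U \right)} = 5 + U^{2}$ ($q{\left(U \right)} = U^{2} + 5 = 5 + U^{2}$)
$278 \left(q{\left(7 \right)} + 252\right) = 278 \left(\left(5 + 7^{2}\right) + 252\right) = 278 \left(\left(5 + 49\right) + 252\right) = 278 \left(54 + 252\right) = 278 \cdot 306 = 85068$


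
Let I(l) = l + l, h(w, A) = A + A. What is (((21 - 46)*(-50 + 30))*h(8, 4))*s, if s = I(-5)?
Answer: -40000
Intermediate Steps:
h(w, A) = 2*A
I(l) = 2*l
s = -10 (s = 2*(-5) = -10)
(((21 - 46)*(-50 + 30))*h(8, 4))*s = (((21 - 46)*(-50 + 30))*(2*4))*(-10) = (-25*(-20)*8)*(-10) = (500*8)*(-10) = 4000*(-10) = -40000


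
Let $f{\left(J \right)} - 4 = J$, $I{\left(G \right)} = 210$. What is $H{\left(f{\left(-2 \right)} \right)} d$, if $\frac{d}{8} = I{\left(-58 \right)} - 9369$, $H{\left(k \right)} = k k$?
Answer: $-293088$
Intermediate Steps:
$f{\left(J \right)} = 4 + J$
$H{\left(k \right)} = k^{2}$
$d = -73272$ ($d = 8 \left(210 - 9369\right) = 8 \left(-9159\right) = -73272$)
$H{\left(f{\left(-2 \right)} \right)} d = \left(4 - 2\right)^{2} \left(-73272\right) = 2^{2} \left(-73272\right) = 4 \left(-73272\right) = -293088$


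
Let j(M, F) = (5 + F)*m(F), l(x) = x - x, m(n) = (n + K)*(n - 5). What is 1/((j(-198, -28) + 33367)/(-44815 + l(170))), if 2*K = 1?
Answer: -89630/24989 ≈ -3.5868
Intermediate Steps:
K = 1/2 (K = (1/2)*1 = 1/2 ≈ 0.50000)
m(n) = (1/2 + n)*(-5 + n) (m(n) = (n + 1/2)*(n - 5) = (1/2 + n)*(-5 + n))
l(x) = 0
j(M, F) = (5 + F)*(-5/2 + F**2 - 9*F/2)
1/((j(-198, -28) + 33367)/(-44815 + l(170))) = 1/(((-25/2 + (-28)**3 + (1/2)*(-28)**2 - 25*(-28)) + 33367)/(-44815 + 0)) = 1/(((-25/2 - 21952 + (1/2)*784 + 700) + 33367)/(-44815)) = 1/(((-25/2 - 21952 + 392 + 700) + 33367)*(-1/44815)) = 1/((-41745/2 + 33367)*(-1/44815)) = 1/((24989/2)*(-1/44815)) = 1/(-24989/89630) = -89630/24989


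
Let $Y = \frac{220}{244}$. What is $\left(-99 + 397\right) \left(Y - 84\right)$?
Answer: $- \frac{1510562}{61} \approx -24763.0$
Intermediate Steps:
$Y = \frac{55}{61}$ ($Y = 220 \cdot \frac{1}{244} = \frac{55}{61} \approx 0.90164$)
$\left(-99 + 397\right) \left(Y - 84\right) = \left(-99 + 397\right) \left(\frac{55}{61} - 84\right) = 298 \left(- \frac{5069}{61}\right) = - \frac{1510562}{61}$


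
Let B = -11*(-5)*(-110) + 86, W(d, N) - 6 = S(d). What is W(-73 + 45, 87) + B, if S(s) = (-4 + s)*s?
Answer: -5062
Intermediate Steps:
S(s) = s*(-4 + s)
W(d, N) = 6 + d*(-4 + d)
B = -5964 (B = 55*(-110) + 86 = -6050 + 86 = -5964)
W(-73 + 45, 87) + B = (6 + (-73 + 45)*(-4 + (-73 + 45))) - 5964 = (6 - 28*(-4 - 28)) - 5964 = (6 - 28*(-32)) - 5964 = (6 + 896) - 5964 = 902 - 5964 = -5062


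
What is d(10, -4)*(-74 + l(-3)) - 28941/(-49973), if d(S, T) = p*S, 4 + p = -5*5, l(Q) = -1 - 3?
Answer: 102765291/4543 ≈ 22621.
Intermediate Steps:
l(Q) = -4
p = -29 (p = -4 - 5*5 = -4 - 25 = -29)
d(S, T) = -29*S
d(10, -4)*(-74 + l(-3)) - 28941/(-49973) = (-29*10)*(-74 - 4) - 28941/(-49973) = -290*(-78) - 28941*(-1)/49973 = 22620 - 1*(-2631/4543) = 22620 + 2631/4543 = 102765291/4543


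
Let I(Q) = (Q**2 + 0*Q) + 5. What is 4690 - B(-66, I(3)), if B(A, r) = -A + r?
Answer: 4610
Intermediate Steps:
I(Q) = 5 + Q**2 (I(Q) = (Q**2 + 0) + 5 = Q**2 + 5 = 5 + Q**2)
B(A, r) = r - A
4690 - B(-66, I(3)) = 4690 - ((5 + 3**2) - 1*(-66)) = 4690 - ((5 + 9) + 66) = 4690 - (14 + 66) = 4690 - 1*80 = 4690 - 80 = 4610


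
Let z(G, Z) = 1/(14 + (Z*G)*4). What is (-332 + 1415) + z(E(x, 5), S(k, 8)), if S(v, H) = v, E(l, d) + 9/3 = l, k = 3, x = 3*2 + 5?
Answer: 119131/110 ≈ 1083.0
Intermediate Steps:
x = 11 (x = 6 + 5 = 11)
E(l, d) = -3 + l
z(G, Z) = 1/(14 + 4*G*Z) (z(G, Z) = 1/(14 + (G*Z)*4) = 1/(14 + 4*G*Z))
(-332 + 1415) + z(E(x, 5), S(k, 8)) = (-332 + 1415) + 1/(2*(7 + 2*(-3 + 11)*3)) = 1083 + 1/(2*(7 + 2*8*3)) = 1083 + 1/(2*(7 + 48)) = 1083 + (½)/55 = 1083 + (½)*(1/55) = 1083 + 1/110 = 119131/110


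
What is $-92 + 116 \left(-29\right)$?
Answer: $-3456$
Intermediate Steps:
$-92 + 116 \left(-29\right) = -92 - 3364 = -3456$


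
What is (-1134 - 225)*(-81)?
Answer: 110079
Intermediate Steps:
(-1134 - 225)*(-81) = -1359*(-81) = 110079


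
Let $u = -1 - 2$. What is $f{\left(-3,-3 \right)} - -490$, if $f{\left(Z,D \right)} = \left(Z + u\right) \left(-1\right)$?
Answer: $496$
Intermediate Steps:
$u = -3$
$f{\left(Z,D \right)} = 3 - Z$ ($f{\left(Z,D \right)} = \left(Z - 3\right) \left(-1\right) = \left(-3 + Z\right) \left(-1\right) = 3 - Z$)
$f{\left(-3,-3 \right)} - -490 = \left(3 - -3\right) - -490 = \left(3 + 3\right) + 490 = 6 + 490 = 496$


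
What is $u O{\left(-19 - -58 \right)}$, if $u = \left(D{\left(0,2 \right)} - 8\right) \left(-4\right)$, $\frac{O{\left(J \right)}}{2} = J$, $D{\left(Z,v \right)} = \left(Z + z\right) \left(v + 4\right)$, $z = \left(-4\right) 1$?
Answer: $9984$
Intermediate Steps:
$z = -4$
$D{\left(Z,v \right)} = \left(-4 + Z\right) \left(4 + v\right)$ ($D{\left(Z,v \right)} = \left(Z - 4\right) \left(v + 4\right) = \left(-4 + Z\right) \left(4 + v\right)$)
$O{\left(J \right)} = 2 J$
$u = 128$ ($u = \left(\left(-16 - 8 + 4 \cdot 0 + 0 \cdot 2\right) - 8\right) \left(-4\right) = \left(\left(-16 - 8 + 0 + 0\right) - 8\right) \left(-4\right) = \left(-24 - 8\right) \left(-4\right) = \left(-32\right) \left(-4\right) = 128$)
$u O{\left(-19 - -58 \right)} = 128 \cdot 2 \left(-19 - -58\right) = 128 \cdot 2 \left(-19 + 58\right) = 128 \cdot 2 \cdot 39 = 128 \cdot 78 = 9984$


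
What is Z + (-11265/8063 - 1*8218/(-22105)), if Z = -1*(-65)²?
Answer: -753215549466/178232615 ≈ -4226.0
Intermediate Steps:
Z = -4225 (Z = -1*4225 = -4225)
Z + (-11265/8063 - 1*8218/(-22105)) = -4225 + (-11265/8063 - 1*8218/(-22105)) = -4225 + (-11265*1/8063 - 8218*(-1/22105)) = -4225 + (-11265/8063 + 8218/22105) = -4225 - 182751091/178232615 = -753215549466/178232615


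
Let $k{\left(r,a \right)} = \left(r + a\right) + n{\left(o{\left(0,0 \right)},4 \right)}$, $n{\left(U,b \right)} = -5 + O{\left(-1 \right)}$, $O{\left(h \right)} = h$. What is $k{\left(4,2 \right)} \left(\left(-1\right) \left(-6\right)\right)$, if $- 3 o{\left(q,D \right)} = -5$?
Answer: $0$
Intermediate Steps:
$o{\left(q,D \right)} = \frac{5}{3}$ ($o{\left(q,D \right)} = \left(- \frac{1}{3}\right) \left(-5\right) = \frac{5}{3}$)
$n{\left(U,b \right)} = -6$ ($n{\left(U,b \right)} = -5 - 1 = -6$)
$k{\left(r,a \right)} = -6 + a + r$ ($k{\left(r,a \right)} = \left(r + a\right) - 6 = \left(a + r\right) - 6 = -6 + a + r$)
$k{\left(4,2 \right)} \left(\left(-1\right) \left(-6\right)\right) = \left(-6 + 2 + 4\right) \left(\left(-1\right) \left(-6\right)\right) = 0 \cdot 6 = 0$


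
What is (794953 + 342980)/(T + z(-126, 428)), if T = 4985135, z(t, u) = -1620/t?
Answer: 7965531/34896035 ≈ 0.22826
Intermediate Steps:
(794953 + 342980)/(T + z(-126, 428)) = (794953 + 342980)/(4985135 - 1620/(-126)) = 1137933/(4985135 - 1620*(-1/126)) = 1137933/(4985135 + 90/7) = 1137933/(34896035/7) = 1137933*(7/34896035) = 7965531/34896035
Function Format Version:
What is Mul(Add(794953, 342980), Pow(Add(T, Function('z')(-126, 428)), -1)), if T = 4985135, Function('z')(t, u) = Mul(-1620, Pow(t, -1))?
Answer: Rational(7965531, 34896035) ≈ 0.22826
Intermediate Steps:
Mul(Add(794953, 342980), Pow(Add(T, Function('z')(-126, 428)), -1)) = Mul(Add(794953, 342980), Pow(Add(4985135, Mul(-1620, Pow(-126, -1))), -1)) = Mul(1137933, Pow(Add(4985135, Mul(-1620, Rational(-1, 126))), -1)) = Mul(1137933, Pow(Add(4985135, Rational(90, 7)), -1)) = Mul(1137933, Pow(Rational(34896035, 7), -1)) = Mul(1137933, Rational(7, 34896035)) = Rational(7965531, 34896035)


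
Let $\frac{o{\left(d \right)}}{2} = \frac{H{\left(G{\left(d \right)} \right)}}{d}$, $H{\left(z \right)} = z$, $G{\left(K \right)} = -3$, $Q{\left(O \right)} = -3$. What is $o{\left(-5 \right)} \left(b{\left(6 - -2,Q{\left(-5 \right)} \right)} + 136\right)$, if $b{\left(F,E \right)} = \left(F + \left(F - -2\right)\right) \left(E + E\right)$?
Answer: $\frac{168}{5} \approx 33.6$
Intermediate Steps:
$b{\left(F,E \right)} = 2 E \left(2 + 2 F\right)$ ($b{\left(F,E \right)} = \left(F + \left(F + 2\right)\right) 2 E = \left(F + \left(2 + F\right)\right) 2 E = \left(2 + 2 F\right) 2 E = 2 E \left(2 + 2 F\right)$)
$o{\left(d \right)} = - \frac{6}{d}$ ($o{\left(d \right)} = 2 \left(- \frac{3}{d}\right) = - \frac{6}{d}$)
$o{\left(-5 \right)} \left(b{\left(6 - -2,Q{\left(-5 \right)} \right)} + 136\right) = - \frac{6}{-5} \left(4 \left(-3\right) \left(1 + \left(6 - -2\right)\right) + 136\right) = \left(-6\right) \left(- \frac{1}{5}\right) \left(4 \left(-3\right) \left(1 + \left(6 + 2\right)\right) + 136\right) = \frac{6 \left(4 \left(-3\right) \left(1 + 8\right) + 136\right)}{5} = \frac{6 \left(4 \left(-3\right) 9 + 136\right)}{5} = \frac{6 \left(-108 + 136\right)}{5} = \frac{6}{5} \cdot 28 = \frac{168}{5}$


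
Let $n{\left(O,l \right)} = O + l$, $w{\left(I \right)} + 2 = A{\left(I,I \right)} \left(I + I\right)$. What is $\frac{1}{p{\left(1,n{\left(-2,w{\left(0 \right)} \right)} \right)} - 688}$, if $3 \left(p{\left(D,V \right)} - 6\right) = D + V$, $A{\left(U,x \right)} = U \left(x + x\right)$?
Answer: $- \frac{1}{683} \approx -0.0014641$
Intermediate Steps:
$A{\left(U,x \right)} = 2 U x$ ($A{\left(U,x \right)} = U 2 x = 2 U x$)
$w{\left(I \right)} = -2 + 4 I^{3}$ ($w{\left(I \right)} = -2 + 2 I I \left(I + I\right) = -2 + 2 I^{2} \cdot 2 I = -2 + 4 I^{3}$)
$p{\left(D,V \right)} = 6 + \frac{D}{3} + \frac{V}{3}$ ($p{\left(D,V \right)} = 6 + \frac{D + V}{3} = 6 + \left(\frac{D}{3} + \frac{V}{3}\right) = 6 + \frac{D}{3} + \frac{V}{3}$)
$\frac{1}{p{\left(1,n{\left(-2,w{\left(0 \right)} \right)} \right)} - 688} = \frac{1}{\left(6 + \frac{1}{3} \cdot 1 + \frac{-2 - \left(2 - 4 \cdot 0^{3}\right)}{3}\right) - 688} = \frac{1}{\left(6 + \frac{1}{3} + \frac{-2 + \left(-2 + 4 \cdot 0\right)}{3}\right) - 688} = \frac{1}{\left(6 + \frac{1}{3} + \frac{-2 + \left(-2 + 0\right)}{3}\right) - 688} = \frac{1}{\left(6 + \frac{1}{3} + \frac{-2 - 2}{3}\right) - 688} = \frac{1}{\left(6 + \frac{1}{3} + \frac{1}{3} \left(-4\right)\right) - 688} = \frac{1}{\left(6 + \frac{1}{3} - \frac{4}{3}\right) - 688} = \frac{1}{5 - 688} = \frac{1}{-683} = - \frac{1}{683}$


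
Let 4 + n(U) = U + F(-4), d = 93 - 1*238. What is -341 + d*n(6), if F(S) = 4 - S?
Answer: -1791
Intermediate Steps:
d = -145 (d = 93 - 238 = -145)
n(U) = 4 + U (n(U) = -4 + (U + (4 - 1*(-4))) = -4 + (U + (4 + 4)) = -4 + (U + 8) = -4 + (8 + U) = 4 + U)
-341 + d*n(6) = -341 - 145*(4 + 6) = -341 - 145*10 = -341 - 1450 = -1791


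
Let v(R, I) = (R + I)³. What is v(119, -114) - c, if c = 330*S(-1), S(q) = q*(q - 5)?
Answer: -1855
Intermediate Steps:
S(q) = q*(-5 + q)
c = 1980 (c = 330*(-(-5 - 1)) = 330*(-1*(-6)) = 330*6 = 1980)
v(R, I) = (I + R)³
v(119, -114) - c = (-114 + 119)³ - 1*1980 = 5³ - 1980 = 125 - 1980 = -1855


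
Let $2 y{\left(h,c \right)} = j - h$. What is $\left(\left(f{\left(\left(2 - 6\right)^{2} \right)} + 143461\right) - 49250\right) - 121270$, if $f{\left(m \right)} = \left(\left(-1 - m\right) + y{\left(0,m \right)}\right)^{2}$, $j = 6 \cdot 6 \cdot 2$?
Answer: $-26698$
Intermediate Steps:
$j = 72$ ($j = 36 \cdot 2 = 72$)
$y{\left(h,c \right)} = 36 - \frac{h}{2}$ ($y{\left(h,c \right)} = \frac{72 - h}{2} = 36 - \frac{h}{2}$)
$f{\left(m \right)} = \left(35 - m\right)^{2}$ ($f{\left(m \right)} = \left(\left(-1 - m\right) + \left(36 - 0\right)\right)^{2} = \left(\left(-1 - m\right) + \left(36 + 0\right)\right)^{2} = \left(\left(-1 - m\right) + 36\right)^{2} = \left(35 - m\right)^{2}$)
$\left(\left(f{\left(\left(2 - 6\right)^{2} \right)} + 143461\right) - 49250\right) - 121270 = \left(\left(\left(-35 + \left(2 - 6\right)^{2}\right)^{2} + 143461\right) - 49250\right) - 121270 = \left(\left(\left(-35 + \left(-4\right)^{2}\right)^{2} + 143461\right) - 49250\right) - 121270 = \left(\left(\left(-35 + 16\right)^{2} + 143461\right) - 49250\right) - 121270 = \left(\left(\left(-19\right)^{2} + 143461\right) - 49250\right) - 121270 = \left(\left(361 + 143461\right) - 49250\right) - 121270 = \left(143822 - 49250\right) - 121270 = 94572 - 121270 = -26698$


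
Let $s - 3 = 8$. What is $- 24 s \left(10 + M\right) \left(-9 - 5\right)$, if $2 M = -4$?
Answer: $29568$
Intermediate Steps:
$M = -2$ ($M = \frac{1}{2} \left(-4\right) = -2$)
$s = 11$ ($s = 3 + 8 = 11$)
$- 24 s \left(10 + M\right) \left(-9 - 5\right) = \left(-24\right) 11 \left(10 - 2\right) \left(-9 - 5\right) = - 264 \cdot 8 \left(-14\right) = \left(-264\right) \left(-112\right) = 29568$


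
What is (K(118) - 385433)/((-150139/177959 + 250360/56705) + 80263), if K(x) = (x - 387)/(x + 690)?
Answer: -8162838669248851/1699912844561584 ≈ -4.8019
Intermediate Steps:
K(x) = (-387 + x)/(690 + x)
(K(118) - 385433)/((-150139/177959 + 250360/56705) + 80263) = ((-387 + 118)/(690 + 118) - 385433)/((-150139/177959 + 250360/56705) + 80263) = (-269/808 - 385433)/((-150139*1/177959 + 250360*(1/56705)) + 80263) = ((1/808)*(-269) - 385433)/((-150139/177959 + 4552/1031) + 80263) = (-269/808 - 385433)/(655276059/183475729 + 80263) = -311430133/(808*14726967712786/183475729) = -311430133/808*183475729/14726967712786 = -8162838669248851/1699912844561584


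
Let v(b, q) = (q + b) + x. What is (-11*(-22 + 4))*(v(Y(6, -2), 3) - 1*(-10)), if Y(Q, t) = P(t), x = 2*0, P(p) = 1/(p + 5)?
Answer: 2640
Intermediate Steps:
P(p) = 1/(5 + p)
x = 0
Y(Q, t) = 1/(5 + t)
v(b, q) = b + q (v(b, q) = (q + b) + 0 = (b + q) + 0 = b + q)
(-11*(-22 + 4))*(v(Y(6, -2), 3) - 1*(-10)) = (-11*(-22 + 4))*((1/(5 - 2) + 3) - 1*(-10)) = (-11*(-18))*((1/3 + 3) + 10) = 198*((⅓ + 3) + 10) = 198*(10/3 + 10) = 198*(40/3) = 2640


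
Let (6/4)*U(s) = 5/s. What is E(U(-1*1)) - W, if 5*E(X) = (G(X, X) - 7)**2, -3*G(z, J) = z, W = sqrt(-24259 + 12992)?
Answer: 2809/405 - I*sqrt(11267) ≈ 6.9358 - 106.15*I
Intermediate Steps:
W = I*sqrt(11267) (W = sqrt(-11267) = I*sqrt(11267) ≈ 106.15*I)
U(s) = 10/(3*s) (U(s) = 2*(5/s)/3 = 10/(3*s))
G(z, J) = -z/3
E(X) = (-7 - X/3)**2/5 (E(X) = (-X/3 - 7)**2/5 = (-7 - X/3)**2/5)
E(U(-1*1)) - W = (21 + 10/(3*((-1*1))))**2/45 - I*sqrt(11267) = (21 + (10/3)/(-1))**2/45 - I*sqrt(11267) = (21 + (10/3)*(-1))**2/45 - I*sqrt(11267) = (21 - 10/3)**2/45 - I*sqrt(11267) = (53/3)**2/45 - I*sqrt(11267) = (1/45)*(2809/9) - I*sqrt(11267) = 2809/405 - I*sqrt(11267)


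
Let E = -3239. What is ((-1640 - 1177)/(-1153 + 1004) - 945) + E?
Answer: -620599/149 ≈ -4165.1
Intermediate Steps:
((-1640 - 1177)/(-1153 + 1004) - 945) + E = ((-1640 - 1177)/(-1153 + 1004) - 945) - 3239 = (-2817/(-149) - 945) - 3239 = (-2817*(-1/149) - 945) - 3239 = (2817/149 - 945) - 3239 = -137988/149 - 3239 = -620599/149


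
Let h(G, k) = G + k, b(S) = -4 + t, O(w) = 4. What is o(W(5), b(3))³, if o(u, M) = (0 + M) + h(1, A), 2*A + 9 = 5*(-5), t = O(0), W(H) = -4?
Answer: -4096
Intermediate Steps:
t = 4
b(S) = 0 (b(S) = -4 + 4 = 0)
A = -17 (A = -9/2 + (5*(-5))/2 = -9/2 + (½)*(-25) = -9/2 - 25/2 = -17)
o(u, M) = -16 + M (o(u, M) = (0 + M) + (1 - 17) = M - 16 = -16 + M)
o(W(5), b(3))³ = (-16 + 0)³ = (-16)³ = -4096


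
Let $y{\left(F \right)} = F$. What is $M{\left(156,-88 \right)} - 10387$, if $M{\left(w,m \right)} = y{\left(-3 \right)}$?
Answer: $-10390$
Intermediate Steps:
$M{\left(w,m \right)} = -3$
$M{\left(156,-88 \right)} - 10387 = -3 - 10387 = -10390$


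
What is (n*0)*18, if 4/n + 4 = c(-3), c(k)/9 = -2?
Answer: 0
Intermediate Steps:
c(k) = -18 (c(k) = 9*(-2) = -18)
n = -2/11 (n = 4/(-4 - 18) = 4/(-22) = 4*(-1/22) = -2/11 ≈ -0.18182)
(n*0)*18 = -2/11*0*18 = 0*18 = 0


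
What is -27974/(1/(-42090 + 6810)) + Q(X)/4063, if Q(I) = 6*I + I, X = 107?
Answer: 4009867012109/4063 ≈ 9.8692e+8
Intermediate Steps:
Q(I) = 7*I
-27974/(1/(-42090 + 6810)) + Q(X)/4063 = -27974/(1/(-42090 + 6810)) + (7*107)/4063 = -27974/(1/(-35280)) + 749*(1/4063) = -27974/(-1/35280) + 749/4063 = -27974*(-35280) + 749/4063 = 986922720 + 749/4063 = 4009867012109/4063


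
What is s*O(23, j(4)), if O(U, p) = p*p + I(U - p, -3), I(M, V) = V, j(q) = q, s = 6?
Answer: 78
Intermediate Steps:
O(U, p) = -3 + p² (O(U, p) = p*p - 3 = p² - 3 = -3 + p²)
s*O(23, j(4)) = 6*(-3 + 4²) = 6*(-3 + 16) = 6*13 = 78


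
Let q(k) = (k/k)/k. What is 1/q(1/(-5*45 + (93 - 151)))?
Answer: -1/283 ≈ -0.0035336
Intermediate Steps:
q(k) = 1/k
1/q(1/(-5*45 + (93 - 151))) = 1/(1/(1/(-5*45 + (93 - 151)))) = 1/(1/(1/(-225 - 58))) = 1/(1/(1/(-283))) = 1/(1/(-1/283)) = 1/(-283) = -1/283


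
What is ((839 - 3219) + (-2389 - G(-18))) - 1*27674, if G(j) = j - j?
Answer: -32443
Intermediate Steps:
G(j) = 0
((839 - 3219) + (-2389 - G(-18))) - 1*27674 = ((839 - 3219) + (-2389 - 1*0)) - 1*27674 = (-2380 + (-2389 + 0)) - 27674 = (-2380 - 2389) - 27674 = -4769 - 27674 = -32443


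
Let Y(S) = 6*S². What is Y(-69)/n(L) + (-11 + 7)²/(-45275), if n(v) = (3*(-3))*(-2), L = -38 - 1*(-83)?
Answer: 71851409/45275 ≈ 1587.0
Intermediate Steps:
L = 45 (L = -38 + 83 = 45)
n(v) = 18 (n(v) = -9*(-2) = 18)
Y(-69)/n(L) + (-11 + 7)²/(-45275) = (6*(-69)²)/18 + (-11 + 7)²/(-45275) = (6*4761)*(1/18) + (-4)²*(-1/45275) = 28566*(1/18) + 16*(-1/45275) = 1587 - 16/45275 = 71851409/45275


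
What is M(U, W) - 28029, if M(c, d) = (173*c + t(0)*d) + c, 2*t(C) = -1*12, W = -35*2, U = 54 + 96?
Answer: -1509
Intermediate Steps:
U = 150
W = -70
t(C) = -6 (t(C) = (-1*12)/2 = (½)*(-12) = -6)
M(c, d) = -6*d + 174*c (M(c, d) = (173*c - 6*d) + c = (-6*d + 173*c) + c = -6*d + 174*c)
M(U, W) - 28029 = (-6*(-70) + 174*150) - 28029 = (420 + 26100) - 28029 = 26520 - 28029 = -1509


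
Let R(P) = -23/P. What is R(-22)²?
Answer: 529/484 ≈ 1.0930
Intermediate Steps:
R(-22)² = (-23/(-22))² = (-23*(-1/22))² = (23/22)² = 529/484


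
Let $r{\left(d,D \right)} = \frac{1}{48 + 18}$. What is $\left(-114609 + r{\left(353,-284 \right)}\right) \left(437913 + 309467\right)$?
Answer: $- \frac{2826663282170}{33} \approx -8.5656 \cdot 10^{10}$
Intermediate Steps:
$r{\left(d,D \right)} = \frac{1}{66}$
$\left(-114609 + r{\left(353,-284 \right)}\right) \left(437913 + 309467\right) = \left(-114609 + \frac{1}{66}\right) \left(437913 + 309467\right) = \left(- \frac{7564193}{66}\right) 747380 = - \frac{2826663282170}{33}$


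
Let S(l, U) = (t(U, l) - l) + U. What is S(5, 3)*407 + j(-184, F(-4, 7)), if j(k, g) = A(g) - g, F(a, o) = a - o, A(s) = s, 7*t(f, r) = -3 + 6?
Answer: -4477/7 ≈ -639.57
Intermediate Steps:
t(f, r) = 3/7 (t(f, r) = (-3 + 6)/7 = (⅐)*3 = 3/7)
S(l, U) = 3/7 + U - l (S(l, U) = (3/7 - l) + U = 3/7 + U - l)
j(k, g) = 0 (j(k, g) = g - g = 0)
S(5, 3)*407 + j(-184, F(-4, 7)) = (3/7 + 3 - 1*5)*407 + 0 = (3/7 + 3 - 5)*407 + 0 = -11/7*407 + 0 = -4477/7 + 0 = -4477/7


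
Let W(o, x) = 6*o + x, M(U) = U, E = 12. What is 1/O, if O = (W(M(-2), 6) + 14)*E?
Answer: 1/96 ≈ 0.010417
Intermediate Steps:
W(o, x) = x + 6*o
O = 96 (O = ((6 + 6*(-2)) + 14)*12 = ((6 - 12) + 14)*12 = (-6 + 14)*12 = 8*12 = 96)
1/O = 1/96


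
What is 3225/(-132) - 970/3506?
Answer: -1905815/77132 ≈ -24.708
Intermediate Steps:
3225/(-132) - 970/3506 = 3225*(-1/132) - 970*1/3506 = -1075/44 - 485/1753 = -1905815/77132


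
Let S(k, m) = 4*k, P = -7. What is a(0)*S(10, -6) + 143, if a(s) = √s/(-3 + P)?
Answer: 143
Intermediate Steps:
a(s) = -√s/10 (a(s) = √s/(-3 - 7) = √s/(-10) = -√s/10)
a(0)*S(10, -6) + 143 = (-√0/10)*(4*10) + 143 = -⅒*0*40 + 143 = 0*40 + 143 = 0 + 143 = 143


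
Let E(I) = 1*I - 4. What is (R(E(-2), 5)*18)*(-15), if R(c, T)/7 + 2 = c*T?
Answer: 60480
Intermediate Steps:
E(I) = -4 + I (E(I) = I - 4 = -4 + I)
R(c, T) = -14 + 7*T*c (R(c, T) = -14 + 7*(c*T) = -14 + 7*(T*c) = -14 + 7*T*c)
(R(E(-2), 5)*18)*(-15) = ((-14 + 7*5*(-4 - 2))*18)*(-15) = ((-14 + 7*5*(-6))*18)*(-15) = ((-14 - 210)*18)*(-15) = -224*18*(-15) = -4032*(-15) = 60480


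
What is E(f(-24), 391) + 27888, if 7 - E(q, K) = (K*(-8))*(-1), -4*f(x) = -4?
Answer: 24767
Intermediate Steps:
f(x) = 1 (f(x) = -¼*(-4) = 1)
E(q, K) = 7 - 8*K (E(q, K) = 7 - K*(-8)*(-1) = 7 - (-8*K)*(-1) = 7 - 8*K)
E(f(-24), 391) + 27888 = (7 - 8*391) + 27888 = (7 - 3128) + 27888 = -3121 + 27888 = 24767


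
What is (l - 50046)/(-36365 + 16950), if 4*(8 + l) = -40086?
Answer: 120151/38830 ≈ 3.0943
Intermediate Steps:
l = -20059/2 (l = -8 + (¼)*(-40086) = -8 - 20043/2 = -20059/2 ≈ -10030.)
(l - 50046)/(-36365 + 16950) = (-20059/2 - 50046)/(-36365 + 16950) = -120151/2/(-19415) = -120151/2*(-1/19415) = 120151/38830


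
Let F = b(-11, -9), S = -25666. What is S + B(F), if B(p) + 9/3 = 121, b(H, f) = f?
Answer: -25548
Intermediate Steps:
F = -9
B(p) = 118 (B(p) = -3 + 121 = 118)
S + B(F) = -25666 + 118 = -25548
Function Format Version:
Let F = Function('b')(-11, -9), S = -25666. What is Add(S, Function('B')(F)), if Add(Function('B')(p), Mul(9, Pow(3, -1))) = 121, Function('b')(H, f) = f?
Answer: -25548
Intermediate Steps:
F = -9
Function('B')(p) = 118 (Function('B')(p) = Add(-3, 121) = 118)
Add(S, Function('B')(F)) = Add(-25666, 118) = -25548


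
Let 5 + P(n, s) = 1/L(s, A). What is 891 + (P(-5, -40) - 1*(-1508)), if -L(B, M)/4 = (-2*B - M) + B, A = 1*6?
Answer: 325583/136 ≈ 2394.0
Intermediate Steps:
A = 6
L(B, M) = 4*B + 4*M (L(B, M) = -4*((-2*B - M) + B) = -4*((-M - 2*B) + B) = -4*(-B - M) = 4*B + 4*M)
P(n, s) = -5 + 1/(24 + 4*s) (P(n, s) = -5 + 1/(4*s + 4*6) = -5 + 1/(4*s + 24) = -5 + 1/(24 + 4*s))
891 + (P(-5, -40) - 1*(-1508)) = 891 + ((-119 - 20*(-40))/(4*(6 - 40)) - 1*(-1508)) = 891 + ((¼)*(-119 + 800)/(-34) + 1508) = 891 + ((¼)*(-1/34)*681 + 1508) = 891 + (-681/136 + 1508) = 891 + 204407/136 = 325583/136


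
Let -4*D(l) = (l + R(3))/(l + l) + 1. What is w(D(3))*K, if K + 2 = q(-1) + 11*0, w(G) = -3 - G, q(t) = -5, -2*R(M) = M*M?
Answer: 315/16 ≈ 19.688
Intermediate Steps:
R(M) = -M²/2 (R(M) = -M*M/2 = -M²/2)
D(l) = -¼ - (-9/2 + l)/(8*l) (D(l) = -((l - ½*3²)/(l + l) + 1)/4 = -((l - ½*9)/((2*l)) + 1)/4 = -((l - 9/2)*(1/(2*l)) + 1)/4 = -((-9/2 + l)*(1/(2*l)) + 1)/4 = -((-9/2 + l)/(2*l) + 1)/4 = -(1 + (-9/2 + l)/(2*l))/4 = -¼ - (-9/2 + l)/(8*l))
K = -7 (K = -2 + (-5 + 11*0) = -2 + (-5 + 0) = -2 - 5 = -7)
w(D(3))*K = (-3 - 3*(3 - 2*3)/(16*3))*(-7) = (-3 - 3*(3 - 6)/(16*3))*(-7) = (-3 - 3*(-3)/(16*3))*(-7) = (-3 - 1*(-3/16))*(-7) = (-3 + 3/16)*(-7) = -45/16*(-7) = 315/16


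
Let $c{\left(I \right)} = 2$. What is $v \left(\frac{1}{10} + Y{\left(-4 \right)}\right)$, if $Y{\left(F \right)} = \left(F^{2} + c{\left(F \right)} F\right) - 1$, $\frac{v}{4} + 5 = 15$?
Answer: $284$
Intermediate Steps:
$v = 40$ ($v = -20 + 4 \cdot 15 = -20 + 60 = 40$)
$Y{\left(F \right)} = -1 + F^{2} + 2 F$ ($Y{\left(F \right)} = \left(F^{2} + 2 F\right) - 1 = -1 + F^{2} + 2 F$)
$v \left(\frac{1}{10} + Y{\left(-4 \right)}\right) = 40 \left(\frac{1}{10} + \left(-1 + \left(-4\right)^{2} + 2 \left(-4\right)\right)\right) = 40 \left(\frac{1}{10} - -7\right) = 40 \left(\frac{1}{10} + 7\right) = 40 \cdot \frac{71}{10} = 284$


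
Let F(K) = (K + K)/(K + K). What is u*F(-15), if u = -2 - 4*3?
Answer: -14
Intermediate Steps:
u = -14 (u = -2 - 12 = -14)
F(K) = 1 (F(K) = (2*K)/((2*K)) = (2*K)*(1/(2*K)) = 1)
u*F(-15) = -14*1 = -14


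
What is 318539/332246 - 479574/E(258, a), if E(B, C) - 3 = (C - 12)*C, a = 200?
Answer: -147358521187/12493446338 ≈ -11.795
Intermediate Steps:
E(B, C) = 3 + C*(-12 + C) (E(B, C) = 3 + (C - 12)*C = 3 + (-12 + C)*C = 3 + C*(-12 + C))
318539/332246 - 479574/E(258, a) = 318539/332246 - 479574/(3 + 200**2 - 12*200) = 318539*(1/332246) - 479574/(3 + 40000 - 2400) = 318539/332246 - 479574/37603 = -147358521187/12493446338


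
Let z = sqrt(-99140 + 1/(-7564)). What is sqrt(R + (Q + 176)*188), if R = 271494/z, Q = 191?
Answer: 2*sqrt(1077760551527224505081 - 11310665696763*I*sqrt(1418051371251))/249964987 ≈ 262.68 - 1.6413*I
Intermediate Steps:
z = I*sqrt(1418051371251)/3782 (z = sqrt(-99140 - 1/7564) = sqrt(-749894961/7564) = I*sqrt(1418051371251)/3782 ≈ 314.87*I)
R = -180996*I*sqrt(1418051371251)/249964987 (R = 271494/((I*sqrt(1418051371251)/3782)) = 271494*(-2*I*sqrt(1418051371251)/749894961) = -180996*I*sqrt(1418051371251)/249964987 ≈ -862.25*I)
sqrt(R + (Q + 176)*188) = sqrt(-180996*I*sqrt(1418051371251)/249964987 + (191 + 176)*188) = sqrt(-180996*I*sqrt(1418051371251)/249964987 + 367*188) = sqrt(-180996*I*sqrt(1418051371251)/249964987 + 68996) = sqrt(68996 - 180996*I*sqrt(1418051371251)/249964987)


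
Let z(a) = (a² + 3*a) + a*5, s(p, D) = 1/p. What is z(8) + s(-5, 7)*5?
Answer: 127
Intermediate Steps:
z(a) = a² + 8*a (z(a) = (a² + 3*a) + 5*a = a² + 8*a)
z(8) + s(-5, 7)*5 = 8*(8 + 8) + 5/(-5) = 8*16 - ⅕*5 = 128 - 1 = 127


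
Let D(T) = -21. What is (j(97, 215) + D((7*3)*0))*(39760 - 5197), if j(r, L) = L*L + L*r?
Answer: 2317760217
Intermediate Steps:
j(r, L) = L² + L*r
(j(97, 215) + D((7*3)*0))*(39760 - 5197) = (215*(215 + 97) - 21)*(39760 - 5197) = (215*312 - 21)*34563 = (67080 - 21)*34563 = 67059*34563 = 2317760217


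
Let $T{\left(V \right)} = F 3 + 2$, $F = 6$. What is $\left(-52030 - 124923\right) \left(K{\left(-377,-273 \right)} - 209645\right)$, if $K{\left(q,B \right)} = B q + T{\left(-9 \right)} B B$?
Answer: $-244877470768$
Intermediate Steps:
$T{\left(V \right)} = 20$ ($T{\left(V \right)} = 6 \cdot 3 + 2 = 18 + 2 = 20$)
$K{\left(q,B \right)} = 20 B^{2} + B q$ ($K{\left(q,B \right)} = B q + 20 B B = B q + 20 B^{2} = 20 B^{2} + B q$)
$\left(-52030 - 124923\right) \left(K{\left(-377,-273 \right)} - 209645\right) = \left(-52030 - 124923\right) \left(- 273 \left(-377 + 20 \left(-273\right)\right) - 209645\right) = - 176953 \left(- 273 \left(-377 - 5460\right) - 209645\right) = - 176953 \left(\left(-273\right) \left(-5837\right) - 209645\right) = - 176953 \left(1593501 - 209645\right) = \left(-176953\right) 1383856 = -244877470768$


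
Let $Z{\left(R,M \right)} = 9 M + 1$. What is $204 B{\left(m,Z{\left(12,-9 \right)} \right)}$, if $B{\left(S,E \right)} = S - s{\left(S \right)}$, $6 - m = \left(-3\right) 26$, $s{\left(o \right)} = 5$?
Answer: $16116$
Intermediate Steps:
$Z{\left(R,M \right)} = 1 + 9 M$
$m = 84$ ($m = 6 - \left(-3\right) 26 = 6 - -78 = 6 + 78 = 84$)
$B{\left(S,E \right)} = -5 + S$ ($B{\left(S,E \right)} = S - 5 = -5 + S$)
$204 B{\left(m,Z{\left(12,-9 \right)} \right)} = 204 \left(-5 + 84\right) = 204 \cdot 79 = 16116$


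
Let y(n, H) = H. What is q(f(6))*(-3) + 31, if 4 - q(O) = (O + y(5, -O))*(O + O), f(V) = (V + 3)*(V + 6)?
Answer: 19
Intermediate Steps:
f(V) = (3 + V)*(6 + V)
q(O) = 4 (q(O) = 4 - (O - O)*(O + O) = 4 - 0*2*O = 4 - 1*0 = 4 + 0 = 4)
q(f(6))*(-3) + 31 = 4*(-3) + 31 = -12 + 31 = 19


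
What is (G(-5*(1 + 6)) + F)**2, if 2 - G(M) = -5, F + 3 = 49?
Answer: 2809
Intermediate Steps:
F = 46 (F = -3 + 49 = 46)
G(M) = 7 (G(M) = 2 - 1*(-5) = 2 + 5 = 7)
(G(-5*(1 + 6)) + F)**2 = (7 + 46)**2 = 53**2 = 2809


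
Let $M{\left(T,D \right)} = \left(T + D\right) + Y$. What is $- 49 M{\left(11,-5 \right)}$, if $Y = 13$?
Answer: $-931$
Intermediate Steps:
$M{\left(T,D \right)} = 13 + D + T$ ($M{\left(T,D \right)} = \left(T + D\right) + 13 = \left(D + T\right) + 13 = 13 + D + T$)
$- 49 M{\left(11,-5 \right)} = - 49 \left(13 - 5 + 11\right) = \left(-49\right) 19 = -931$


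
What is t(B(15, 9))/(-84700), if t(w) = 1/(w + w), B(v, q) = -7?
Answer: 1/1185800 ≈ 8.4331e-7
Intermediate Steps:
t(w) = 1/(2*w)
t(B(15, 9))/(-84700) = ((½)/(-7))/(-84700) = ((½)*(-⅐))*(-1/84700) = -1/14*(-1/84700) = 1/1185800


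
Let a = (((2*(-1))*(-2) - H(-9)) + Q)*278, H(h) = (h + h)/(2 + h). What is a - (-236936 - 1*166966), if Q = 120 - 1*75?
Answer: 2917664/7 ≈ 4.1681e+5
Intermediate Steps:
H(h) = 2*h/(2 + h) (H(h) = (2*h)/(2 + h) = 2*h/(2 + h))
Q = 45 (Q = 120 - 75 = 45)
a = 90350/7 (a = (((2*(-1))*(-2) - 2*(-9)/(2 - 9)) + 45)*278 = ((-2*(-2) - 2*(-9)/(-7)) + 45)*278 = ((4 - 2*(-9)*(-1)/7) + 45)*278 = ((4 - 1*18/7) + 45)*278 = ((4 - 18/7) + 45)*278 = (10/7 + 45)*278 = (325/7)*278 = 90350/7 ≈ 12907.)
a - (-236936 - 1*166966) = 90350/7 - (-236936 - 1*166966) = 90350/7 - (-236936 - 166966) = 90350/7 - 1*(-403902) = 90350/7 + 403902 = 2917664/7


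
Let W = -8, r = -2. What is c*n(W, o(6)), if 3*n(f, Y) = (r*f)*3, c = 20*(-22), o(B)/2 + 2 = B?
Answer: -7040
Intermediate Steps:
o(B) = -4 + 2*B
c = -440
n(f, Y) = -2*f (n(f, Y) = (-2*f*3)/3 = (-6*f)/3 = -2*f)
c*n(W, o(6)) = -(-880)*(-8) = -440*16 = -7040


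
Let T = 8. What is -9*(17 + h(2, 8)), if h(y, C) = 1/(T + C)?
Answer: -2457/16 ≈ -153.56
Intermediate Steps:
h(y, C) = 1/(8 + C)
-9*(17 + h(2, 8)) = -9*(17 + 1/(8 + 8)) = -9*(17 + 1/16) = -9*273/16 = -2457/16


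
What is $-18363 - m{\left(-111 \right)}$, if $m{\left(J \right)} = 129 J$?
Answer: $-4044$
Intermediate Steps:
$-18363 - m{\left(-111 \right)} = -18363 - 129 \left(-111\right) = -18363 - -14319 = -18363 + 14319 = -4044$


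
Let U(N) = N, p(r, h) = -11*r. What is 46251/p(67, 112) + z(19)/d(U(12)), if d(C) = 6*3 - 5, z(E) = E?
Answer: -587260/9581 ≈ -61.294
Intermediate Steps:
d(C) = 13 (d(C) = 18 - 5 = 13)
46251/p(67, 112) + z(19)/d(U(12)) = 46251/((-11*67)) + 19/13 = 46251/(-737) + 19*(1/13) = 46251*(-1/737) + 19/13 = -46251/737 + 19/13 = -587260/9581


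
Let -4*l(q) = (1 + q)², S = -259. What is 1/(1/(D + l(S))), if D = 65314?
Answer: 48673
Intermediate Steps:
l(q) = -(1 + q)²/4
1/(1/(D + l(S))) = 1/(1/(65314 - (1 - 259)²/4)) = 1/(1/(65314 - ¼*(-258)²)) = 1/(1/(65314 - ¼*66564)) = 1/(1/(65314 - 16641)) = 1/(1/48673) = 48673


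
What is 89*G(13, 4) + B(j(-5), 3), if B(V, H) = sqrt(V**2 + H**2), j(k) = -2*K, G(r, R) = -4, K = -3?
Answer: -356 + 3*sqrt(5) ≈ -349.29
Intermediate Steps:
j(k) = 6 (j(k) = -2*(-3) = 6)
B(V, H) = sqrt(H**2 + V**2)
89*G(13, 4) + B(j(-5), 3) = 89*(-4) + sqrt(3**2 + 6**2) = -356 + sqrt(9 + 36) = -356 + sqrt(45) = -356 + 3*sqrt(5)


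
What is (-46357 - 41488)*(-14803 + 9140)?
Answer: 497466235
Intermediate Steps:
(-46357 - 41488)*(-14803 + 9140) = -87845*(-5663) = 497466235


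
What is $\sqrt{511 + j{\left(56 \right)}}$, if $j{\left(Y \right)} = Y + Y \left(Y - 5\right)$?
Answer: $\sqrt{3423} \approx 58.506$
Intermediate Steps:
$j{\left(Y \right)} = Y + Y \left(-5 + Y\right)$
$\sqrt{511 + j{\left(56 \right)}} = \sqrt{511 + 56 \left(-4 + 56\right)} = \sqrt{511 + 56 \cdot 52} = \sqrt{511 + 2912} = \sqrt{3423}$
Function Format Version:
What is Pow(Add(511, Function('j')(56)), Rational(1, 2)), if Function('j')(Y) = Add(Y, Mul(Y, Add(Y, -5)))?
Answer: Pow(3423, Rational(1, 2)) ≈ 58.506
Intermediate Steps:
Function('j')(Y) = Add(Y, Mul(Y, Add(-5, Y)))
Pow(Add(511, Function('j')(56)), Rational(1, 2)) = Pow(Add(511, Mul(56, Add(-4, 56))), Rational(1, 2)) = Pow(Add(511, Mul(56, 52)), Rational(1, 2)) = Pow(Add(511, 2912), Rational(1, 2)) = Pow(3423, Rational(1, 2))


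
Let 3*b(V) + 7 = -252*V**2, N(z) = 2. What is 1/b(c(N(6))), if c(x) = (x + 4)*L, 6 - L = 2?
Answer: -3/145159 ≈ -2.0667e-5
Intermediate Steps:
L = 4 (L = 6 - 1*2 = 6 - 2 = 4)
c(x) = 16 + 4*x (c(x) = (x + 4)*4 = (4 + x)*4 = 16 + 4*x)
b(V) = -7/3 - 84*V**2 (b(V) = -7/3 + (-252*V**2)/3 = -7/3 - 84*V**2)
1/b(c(N(6))) = 1/(-7/3 - 84*(16 + 4*2)**2) = 1/(-7/3 - 84*(16 + 8)**2) = 1/(-7/3 - 84*24**2) = 1/(-7/3 - 84*576) = 1/(-7/3 - 48384) = 1/(-145159/3) = -3/145159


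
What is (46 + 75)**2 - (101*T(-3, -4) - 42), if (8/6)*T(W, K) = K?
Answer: 14986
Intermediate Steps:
T(W, K) = 3*K/4
(46 + 75)**2 - (101*T(-3, -4) - 42) = (46 + 75)**2 - (101*((3/4)*(-4)) - 42) = 121**2 - (101*(-3) - 42) = 14641 - (-303 - 42) = 14641 - 1*(-345) = 14641 + 345 = 14986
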